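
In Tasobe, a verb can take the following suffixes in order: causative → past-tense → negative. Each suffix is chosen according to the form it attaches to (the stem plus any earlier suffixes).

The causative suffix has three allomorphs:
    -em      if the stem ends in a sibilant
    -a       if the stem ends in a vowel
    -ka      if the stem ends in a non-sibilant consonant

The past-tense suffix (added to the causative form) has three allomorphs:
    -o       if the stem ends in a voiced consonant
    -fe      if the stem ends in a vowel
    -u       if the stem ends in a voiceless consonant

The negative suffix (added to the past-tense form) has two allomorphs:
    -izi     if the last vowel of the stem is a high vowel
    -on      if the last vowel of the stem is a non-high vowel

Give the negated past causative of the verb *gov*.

govkafeon

The final sound of *gov* is /v/, which is a non-sibilant consonant, so the causative suffix is -ka, giving *govka*.
The causative form *govka*: final sound = /a/, a vowel → -fe → *govkafe*.
The last vowel of the past-tense form *govkafe* is /e/, which is a non-high vowel, so the negative suffix is -on, giving *govkafeon*.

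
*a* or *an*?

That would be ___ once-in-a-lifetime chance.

a

The indefinite article is chosen by the initial *sound* of the following word, not its spelling.
*once-in-a-lifetime* begins with the sound /wʌ/ (*once* pronounced with initial /w/) — a consonant sound.
So the article is *a*: That would be a once-in-a-lifetime chance.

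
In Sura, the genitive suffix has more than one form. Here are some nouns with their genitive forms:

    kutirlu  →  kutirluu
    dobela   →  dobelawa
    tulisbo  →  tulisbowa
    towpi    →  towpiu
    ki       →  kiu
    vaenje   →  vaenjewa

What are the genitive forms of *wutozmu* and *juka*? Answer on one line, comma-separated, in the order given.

wutozmuu, jukawa

The pattern is height harmony: -u when the last vowel of the stem is a high vowel (*kutirlu*, *towpi*, *ki*); -wa when the last vowel of the stem is a non-high vowel (*dobela*, *tulisbo*, *vaenje*).
The last vowel of *wutozmu* is /u/, which is a high vowel, so the suffix is -u, giving *wutozmuu*.
*juka*: last vowel = /a/, a non-high vowel → -wa → *jukawa*.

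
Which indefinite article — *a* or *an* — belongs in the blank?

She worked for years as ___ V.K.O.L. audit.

a

The indefinite article is chosen by the initial *sound* of the following word, not its spelling.
The initialism *V.K.O.L.* is read letter by letter; the first letter, V, is pronounced /viː/, which begins with a consonant sound.
So the article is *a*: She worked for years as a V.K.O.L. audit.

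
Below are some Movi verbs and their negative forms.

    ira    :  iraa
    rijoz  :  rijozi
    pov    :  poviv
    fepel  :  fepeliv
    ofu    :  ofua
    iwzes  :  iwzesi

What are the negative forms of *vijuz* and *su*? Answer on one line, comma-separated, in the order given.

The pattern is sibilance of the final sound: -i when the stem ends in a sibilant (*rijoz*, *iwzes*); -iv when the stem ends in a non-sibilant consonant (*pov*, *fepel*); -a when the stem ends in a vowel (*ira*, *ofu*).
*vijuz* — final sound /z/ (a sibilant) → -i → *vijuzi*.
*su* — final sound /u/ (a vowel) → -a → *sua*.

vijuzi, sua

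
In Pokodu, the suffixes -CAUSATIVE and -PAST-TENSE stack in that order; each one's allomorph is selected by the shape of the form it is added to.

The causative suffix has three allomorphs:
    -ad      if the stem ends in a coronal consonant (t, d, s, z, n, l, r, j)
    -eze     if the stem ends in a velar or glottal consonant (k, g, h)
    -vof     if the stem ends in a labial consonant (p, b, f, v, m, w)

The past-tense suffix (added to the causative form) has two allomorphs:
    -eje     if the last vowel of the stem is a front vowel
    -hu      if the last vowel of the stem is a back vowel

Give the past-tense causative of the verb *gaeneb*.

*gaeneb*: final consonant = /b/, labial → -vof → *gaenebvof*.
The causative form *gaenebvof* — last vowel /o/ (a back vowel) → -hu → *gaenebvofhu*.

gaenebvofhu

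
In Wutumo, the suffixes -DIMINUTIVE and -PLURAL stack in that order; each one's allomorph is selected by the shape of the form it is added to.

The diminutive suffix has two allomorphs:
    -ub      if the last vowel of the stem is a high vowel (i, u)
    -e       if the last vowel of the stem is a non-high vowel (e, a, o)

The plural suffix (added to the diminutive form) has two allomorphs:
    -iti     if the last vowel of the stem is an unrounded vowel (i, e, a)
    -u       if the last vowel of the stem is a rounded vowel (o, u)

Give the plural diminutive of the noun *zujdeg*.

*zujdeg*: last vowel = /e/, a non-high vowel → -e → *zujdege*.
The diminutive form *zujdege* — last vowel /e/ (an unrounded vowel) → -iti → *zujdegeiti*.

zujdegeiti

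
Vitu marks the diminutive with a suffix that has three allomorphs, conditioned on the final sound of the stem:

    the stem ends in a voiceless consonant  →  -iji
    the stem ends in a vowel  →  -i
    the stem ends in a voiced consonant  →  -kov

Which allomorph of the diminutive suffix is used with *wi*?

-i

The final sound of *wi* is /i/, which is a vowel, so the suffix is -i.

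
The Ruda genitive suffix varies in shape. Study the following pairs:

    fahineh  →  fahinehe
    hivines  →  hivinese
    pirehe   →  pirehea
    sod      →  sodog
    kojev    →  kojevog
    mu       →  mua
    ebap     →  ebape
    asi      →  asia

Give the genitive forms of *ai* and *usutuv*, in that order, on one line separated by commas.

aia, usutuvog

The suffix is conditioned by the final sound: -e when the stem ends in a voiceless consonant (*fahineh*, *hivines*, *ebap*); -og when the stem ends in a voiced consonant (*sod*, *kojev*); -a when the stem ends in a vowel (*pirehe*, *mu*, *asi*).
*ai*: final sound = /i/, a vowel → -a → *aia*.
*usutuv*: final sound = /v/, a voiced consonant → -og → *usutuvog*.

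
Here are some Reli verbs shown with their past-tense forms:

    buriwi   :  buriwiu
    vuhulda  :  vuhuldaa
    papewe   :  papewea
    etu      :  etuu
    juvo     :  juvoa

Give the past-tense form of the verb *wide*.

widea

The suffix is conditioned by the last vowel: -u when the last vowel of the stem is a high vowel (*buriwi*, *etu*); -a when the last vowel of the stem is a non-high vowel (*vuhulda*, *papewe*, *juvo*).
Since the last vowel of *wide* is /e/ (a non-high vowel), it takes -a, giving *widea*.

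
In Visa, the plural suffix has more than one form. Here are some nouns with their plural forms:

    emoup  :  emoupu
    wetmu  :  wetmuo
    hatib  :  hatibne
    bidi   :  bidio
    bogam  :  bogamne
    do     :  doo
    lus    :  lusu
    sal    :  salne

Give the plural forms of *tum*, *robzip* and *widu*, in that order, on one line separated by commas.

tumne, robzipu, widuo

Looking at the final sound of each stem: -u when the stem ends in a voiceless consonant (*emoup*, *lus*); -ne when the stem ends in a voiced consonant (*hatib*, *bogam*, *sal*); -o when the stem ends in a vowel (*wetmu*, *bidi*, *do*).
Since the final sound of *tum* is /m/ (a voiced consonant), it takes -ne, giving *tumne*.
The final sound of *robzip* is /p/, which is a voiceless consonant, so the suffix is -u, giving *robzipu*.
*widu* — final sound /u/ (a vowel) → -o → *widuo*.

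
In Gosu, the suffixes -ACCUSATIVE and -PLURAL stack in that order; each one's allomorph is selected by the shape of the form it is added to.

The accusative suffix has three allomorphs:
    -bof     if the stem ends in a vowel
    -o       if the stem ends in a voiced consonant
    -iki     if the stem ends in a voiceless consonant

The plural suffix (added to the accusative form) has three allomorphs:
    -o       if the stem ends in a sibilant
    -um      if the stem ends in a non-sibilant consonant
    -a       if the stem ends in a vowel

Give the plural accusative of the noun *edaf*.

*edaf*: final sound = /f/, a voiceless consonant → -iki → *edafiki*.
The accusative form *edafiki* — final sound /i/ (a vowel) → -a → *edafikia*.

edafikia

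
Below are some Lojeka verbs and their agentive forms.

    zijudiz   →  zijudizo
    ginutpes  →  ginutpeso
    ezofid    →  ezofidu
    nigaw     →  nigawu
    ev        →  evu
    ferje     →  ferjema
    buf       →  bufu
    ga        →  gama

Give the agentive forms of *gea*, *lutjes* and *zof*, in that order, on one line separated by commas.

Looking at the final sound of each stem: -o when the stem ends in a sibilant (*zijudiz*, *ginutpes*); -u when the stem ends in a non-sibilant consonant (*ezofid*, *nigaw*, *ev*, *buf*); -ma when the stem ends in a vowel (*ferje*, *ga*).
*gea*: final sound = /a/, a vowel → -ma → *geama*.
*lutjes* — final sound /s/ (a sibilant) → -o → *lutjeso*.
Since the final sound of *zof* is /f/ (a non-sibilant consonant), it takes -u, giving *zofu*.

geama, lutjeso, zofu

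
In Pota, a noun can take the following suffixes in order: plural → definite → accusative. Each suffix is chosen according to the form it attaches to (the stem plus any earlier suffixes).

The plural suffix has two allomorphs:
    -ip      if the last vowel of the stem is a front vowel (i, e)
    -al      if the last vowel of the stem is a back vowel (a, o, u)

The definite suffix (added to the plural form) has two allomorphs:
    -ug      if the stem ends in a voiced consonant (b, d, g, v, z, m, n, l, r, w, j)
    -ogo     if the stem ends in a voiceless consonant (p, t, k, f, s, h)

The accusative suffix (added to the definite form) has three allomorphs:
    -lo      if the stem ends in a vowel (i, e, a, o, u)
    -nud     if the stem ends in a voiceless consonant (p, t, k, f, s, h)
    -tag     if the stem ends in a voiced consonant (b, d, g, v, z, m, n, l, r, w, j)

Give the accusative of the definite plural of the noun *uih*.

uihipogolo

*uih* — last vowel /i/ (a front vowel) → -ip → *uihip*.
Since the final consonant of the plural form *uihip* is /p/ (voiceless), it takes -ogo, giving *uihipogo*.
The definite form *uihipogo*: final sound = /o/, a vowel → -lo → *uihipogolo*.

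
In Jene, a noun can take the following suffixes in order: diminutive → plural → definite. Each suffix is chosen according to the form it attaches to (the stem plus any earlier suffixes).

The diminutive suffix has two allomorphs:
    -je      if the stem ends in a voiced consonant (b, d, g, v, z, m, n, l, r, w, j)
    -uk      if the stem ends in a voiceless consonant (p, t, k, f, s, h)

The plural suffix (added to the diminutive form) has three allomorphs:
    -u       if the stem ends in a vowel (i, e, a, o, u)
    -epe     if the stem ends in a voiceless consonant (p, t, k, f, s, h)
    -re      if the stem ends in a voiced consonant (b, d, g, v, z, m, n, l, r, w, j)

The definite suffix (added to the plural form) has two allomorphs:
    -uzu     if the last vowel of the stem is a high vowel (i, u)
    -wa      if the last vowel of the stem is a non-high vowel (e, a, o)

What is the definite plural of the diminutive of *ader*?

aderjeuuzu

*ader* — final consonant /r/ (voiced) → -je → *aderje*.
Since the final sound of the diminutive form *aderje* is /e/ (a vowel), it takes -u, giving *aderjeu*.
The plural form *aderjeu*: last vowel = /u/, a high vowel → -uzu → *aderjeuuzu*.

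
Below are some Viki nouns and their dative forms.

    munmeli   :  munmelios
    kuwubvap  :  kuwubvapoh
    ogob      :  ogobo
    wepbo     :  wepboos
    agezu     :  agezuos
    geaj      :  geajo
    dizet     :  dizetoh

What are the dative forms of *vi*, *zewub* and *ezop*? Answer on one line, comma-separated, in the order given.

Looking at the final sound of each stem: -oh when the stem ends in a voiceless consonant (*kuwubvap*, *dizet*); -o when the stem ends in a voiced consonant (*ogob*, *geaj*); -os when the stem ends in a vowel (*munmeli*, *wepbo*, *agezu*).
*vi* — final sound /i/ (a vowel) → -os → *vios*.
*zewub*: final sound = /b/, a voiced consonant → -o → *zewubo*.
*ezop*: final sound = /p/, a voiceless consonant → -oh → *ezopoh*.

vios, zewubo, ezopoh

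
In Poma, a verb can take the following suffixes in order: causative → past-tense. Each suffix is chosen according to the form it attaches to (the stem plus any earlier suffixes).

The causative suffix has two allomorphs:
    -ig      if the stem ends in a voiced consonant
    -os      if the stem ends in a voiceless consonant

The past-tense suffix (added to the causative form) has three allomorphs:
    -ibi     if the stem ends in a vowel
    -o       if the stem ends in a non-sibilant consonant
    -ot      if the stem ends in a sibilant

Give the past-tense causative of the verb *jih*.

*jih*: final consonant = /h/, voiceless → -os → *jihos*.
The causative form *jihos* — final sound /s/ (a sibilant) → -ot → *jihosot*.

jihosot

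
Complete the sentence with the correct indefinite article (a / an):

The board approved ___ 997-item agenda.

The indefinite article is chosen by the initial *sound* of the following word, not its spelling.
The number *997* is spoken "nine hundred …", beginning with /naɪn/ — a consonant sound.
So the article is *a*: The board approved a 997-item agenda.

a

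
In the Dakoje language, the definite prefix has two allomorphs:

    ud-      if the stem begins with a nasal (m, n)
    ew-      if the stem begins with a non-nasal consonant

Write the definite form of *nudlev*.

udnudlev

The first consonant of *nudlev* is /n/, which is a nasal, so the prefix is ud-, giving *udnudlev*.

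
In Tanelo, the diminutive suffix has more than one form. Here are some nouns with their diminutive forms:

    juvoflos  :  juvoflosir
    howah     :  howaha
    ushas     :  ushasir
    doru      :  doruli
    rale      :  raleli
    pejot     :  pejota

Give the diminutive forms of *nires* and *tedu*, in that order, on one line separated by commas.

niresir, teduli

The alternation tracks the final sound of the stem — -ir when the stem ends in a sibilant (*juvoflos*, *ushas*); -a when the stem ends in a non-sibilant consonant (*howah*, *pejot*); -li when the stem ends in a vowel (*doru*, *rale*).
The final sound of *nires* is /s/, which is a sibilant, so the suffix is -ir, giving *niresir*.
*tedu* — final sound /u/ (a vowel) → -li → *teduli*.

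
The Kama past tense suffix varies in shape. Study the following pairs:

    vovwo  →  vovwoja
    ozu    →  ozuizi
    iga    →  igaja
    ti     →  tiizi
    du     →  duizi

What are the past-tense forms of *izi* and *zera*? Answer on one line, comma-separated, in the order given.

iziizi, zeraja

The alternation tracks the last vowel of the stem — -izi when the last vowel of the stem is a high vowel (*ozu*, *ti*, *du*); -ja when the last vowel of the stem is a non-high vowel (*vovwo*, *iga*).
Since the last vowel of *izi* is /i/ (a high vowel), it takes -izi, giving *iziizi*.
The last vowel of *zera* is /a/, which is a non-high vowel, so the suffix is -ja, giving *zeraja*.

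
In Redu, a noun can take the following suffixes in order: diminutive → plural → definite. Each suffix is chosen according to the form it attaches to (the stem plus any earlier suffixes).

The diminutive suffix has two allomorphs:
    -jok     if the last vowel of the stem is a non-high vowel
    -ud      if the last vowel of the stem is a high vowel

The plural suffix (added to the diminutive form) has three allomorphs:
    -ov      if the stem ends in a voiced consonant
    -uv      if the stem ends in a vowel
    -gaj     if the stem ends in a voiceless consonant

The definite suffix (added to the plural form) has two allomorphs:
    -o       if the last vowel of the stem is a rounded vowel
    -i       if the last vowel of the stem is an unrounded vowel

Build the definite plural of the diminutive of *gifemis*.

The last vowel of *gifemis* is /i/, which is a high vowel, so the diminutive suffix is -ud, giving *gifemisud*.
The diminutive form *gifemisud*: final sound = /d/, a voiced consonant → -ov → *gifemisudov*.
The last vowel of the plural form *gifemisudov* is /o/, which is a rounded vowel, so the definite suffix is -o, giving *gifemisudovo*.

gifemisudovo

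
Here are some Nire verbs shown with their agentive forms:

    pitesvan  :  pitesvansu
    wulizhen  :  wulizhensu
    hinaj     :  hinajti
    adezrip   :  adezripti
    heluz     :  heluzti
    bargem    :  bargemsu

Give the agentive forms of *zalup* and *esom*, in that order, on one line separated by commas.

The suffix is conditioned by the final consonant: -su when the stem ends in a nasal (*pitesvan*, *wulizhen*, *bargem*); -ti when the stem ends in a non-nasal consonant (*hinaj*, *adezrip*, *heluz*).
*zalup*: final consonant = /p/, non-nasal → -ti → *zalupti*.
*esom* — final consonant /m/ (a nasal) → -su → *esomsu*.

zalupti, esomsu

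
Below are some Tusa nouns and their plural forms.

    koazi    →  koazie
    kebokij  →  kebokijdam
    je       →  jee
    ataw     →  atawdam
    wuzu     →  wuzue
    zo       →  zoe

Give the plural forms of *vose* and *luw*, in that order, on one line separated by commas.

Looking at the final sound of each stem: -dam when the stem ends in a consonant (*kebokij*, *ataw*); -e when the stem ends in a vowel (*koazi*, *je*, *wuzu*, *zo*).
*vose*: final sound = /e/, a vowel → -e → *vosee*.
Since the final sound of *luw* is /w/ (a consonant), it takes -dam, giving *luwdam*.

vosee, luwdam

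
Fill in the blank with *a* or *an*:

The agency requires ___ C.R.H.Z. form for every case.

The indefinite article is chosen by the initial *sound* of the following word, not its spelling.
The initialism *C.R.H.Z.* is read letter by letter; the first letter, C, is pronounced /siː/, which begins with a consonant sound.
So the article is *a*: The agency requires a C.R.H.Z. form for every case.

a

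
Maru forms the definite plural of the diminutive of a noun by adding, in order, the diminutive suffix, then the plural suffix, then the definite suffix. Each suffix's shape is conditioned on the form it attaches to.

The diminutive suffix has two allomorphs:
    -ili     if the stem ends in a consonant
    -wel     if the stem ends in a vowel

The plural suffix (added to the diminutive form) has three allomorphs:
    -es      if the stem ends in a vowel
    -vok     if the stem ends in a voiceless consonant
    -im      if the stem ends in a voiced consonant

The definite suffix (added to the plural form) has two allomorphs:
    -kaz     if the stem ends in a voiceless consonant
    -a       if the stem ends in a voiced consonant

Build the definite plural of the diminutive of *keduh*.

keduhilieskaz

The final sound of *keduh* is /h/, which is a consonant, so the diminutive suffix is -ili, giving *keduhili*.
The diminutive form *keduhili* — final sound /i/ (a vowel) → -es → *keduhilies*.
The final consonant of the plural form *keduhilies* is /s/, which is voiceless, so the definite suffix is -kaz, giving *keduhilieskaz*.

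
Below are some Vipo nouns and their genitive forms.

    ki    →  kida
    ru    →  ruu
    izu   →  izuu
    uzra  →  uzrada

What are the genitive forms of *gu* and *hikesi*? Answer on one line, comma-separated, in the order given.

guu, hikesida

The pattern is rounding harmony: -u when the last vowel of the stem is a rounded vowel (*ru*, *izu*); -da when the last vowel of the stem is an unrounded vowel (*ki*, *uzra*).
Since the last vowel of *gu* is /u/ (a rounded vowel), it takes -u, giving *guu*.
*hikesi* — last vowel /i/ (an unrounded vowel) → -da → *hikesida*.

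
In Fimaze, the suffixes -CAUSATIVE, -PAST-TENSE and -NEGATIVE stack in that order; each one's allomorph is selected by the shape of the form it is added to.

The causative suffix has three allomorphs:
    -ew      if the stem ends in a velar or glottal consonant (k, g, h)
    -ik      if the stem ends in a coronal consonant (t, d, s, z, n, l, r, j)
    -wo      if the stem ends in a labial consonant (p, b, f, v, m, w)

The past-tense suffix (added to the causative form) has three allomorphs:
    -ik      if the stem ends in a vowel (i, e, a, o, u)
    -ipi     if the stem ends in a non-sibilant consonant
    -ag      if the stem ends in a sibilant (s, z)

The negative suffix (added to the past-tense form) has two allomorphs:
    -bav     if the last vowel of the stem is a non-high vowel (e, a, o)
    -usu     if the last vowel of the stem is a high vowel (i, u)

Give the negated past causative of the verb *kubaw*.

kubawwoikusu

*kubaw* — final consonant /w/ (labial) → -wo → *kubawwo*.
The causative form *kubawwo*: final sound = /o/, a vowel → -ik → *kubawwoik*.
The past-tense form *kubawwoik*: last vowel = /i/, a high vowel → -usu → *kubawwoikusu*.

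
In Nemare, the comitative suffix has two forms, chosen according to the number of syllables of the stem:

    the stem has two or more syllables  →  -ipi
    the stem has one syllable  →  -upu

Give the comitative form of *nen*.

nenupu

With one syllable, *nen* takes -upu → *nenupu*.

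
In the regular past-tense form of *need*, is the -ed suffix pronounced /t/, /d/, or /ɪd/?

The stem *need* ends in /t/ or /d/.
The -ed suffix is realized as /ɪd/ after /t, d/; as /t/ after other voiceless consonants; and as /d/ after other voiced sounds.
So -ed on *need* is pronounced /ɪd/.

/ɪd/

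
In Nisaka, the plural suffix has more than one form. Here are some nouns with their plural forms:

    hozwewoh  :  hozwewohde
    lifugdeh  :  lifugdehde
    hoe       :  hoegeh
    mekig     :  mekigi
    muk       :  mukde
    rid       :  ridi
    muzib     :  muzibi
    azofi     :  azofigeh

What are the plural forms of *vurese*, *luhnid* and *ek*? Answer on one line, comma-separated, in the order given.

Looking at the final sound of each stem: -de when the stem ends in a voiceless consonant (*hozwewoh*, *lifugdeh*, *muk*); -i when the stem ends in a voiced consonant (*mekig*, *rid*, *muzib*); -geh when the stem ends in a vowel (*hoe*, *azofi*).
The final sound of *vurese* is /e/, which is a vowel, so the suffix is -geh, giving *vuresegeh*.
The final sound of *luhnid* is /d/, which is a voiced consonant, so the suffix is -i, giving *luhnidi*.
*ek* — final sound /k/ (a voiceless consonant) → -de → *ekde*.

vuresegeh, luhnidi, ekde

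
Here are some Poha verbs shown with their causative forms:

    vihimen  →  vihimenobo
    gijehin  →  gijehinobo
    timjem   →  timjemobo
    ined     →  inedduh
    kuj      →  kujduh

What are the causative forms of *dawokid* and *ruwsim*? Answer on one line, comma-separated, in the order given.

dawokidduh, ruwsimobo

Looking at the final consonant of each stem: -obo when the stem ends in a nasal (*vihimen*, *gijehin*, *timjem*); -duh when the stem ends in a non-nasal consonant (*ined*, *kuj*).
Since the final consonant of *dawokid* is /d/ (non-nasal), it takes -duh, giving *dawokidduh*.
The final consonant of *ruwsim* is /m/, which is a nasal, so the suffix is -obo, giving *ruwsimobo*.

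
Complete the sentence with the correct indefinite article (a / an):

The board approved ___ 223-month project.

The indefinite article is chosen by the initial *sound* of the following word, not its spelling.
The number *223* is spoken "two hundred …", beginning with /tuː/ — a consonant sound.
So the article is *a*: The board approved a 223-month project.

a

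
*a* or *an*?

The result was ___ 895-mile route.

The indefinite article is chosen by the initial *sound* of the following word, not its spelling.
The number *895* is spoken "eight hundred …", beginning with /eɪt/ — a vowel sound.
So the article is *an*: The result was an 895-mile route.

an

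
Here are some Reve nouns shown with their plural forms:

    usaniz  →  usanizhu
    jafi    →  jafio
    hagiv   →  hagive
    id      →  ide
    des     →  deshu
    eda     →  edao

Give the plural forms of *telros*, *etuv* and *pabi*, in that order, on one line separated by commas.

telroshu, etuve, pabio

The pattern is sibilance of the final sound: -hu when the stem ends in a sibilant (*usaniz*, *des*); -e when the stem ends in a non-sibilant consonant (*hagiv*, *id*); -o when the stem ends in a vowel (*jafi*, *eda*).
Since the final sound of *telros* is /s/ (a sibilant), it takes -hu, giving *telroshu*.
Since the final sound of *etuv* is /v/ (a non-sibilant consonant), it takes -e, giving *etuve*.
The final sound of *pabi* is /i/, which is a vowel, so the suffix is -o, giving *pabio*.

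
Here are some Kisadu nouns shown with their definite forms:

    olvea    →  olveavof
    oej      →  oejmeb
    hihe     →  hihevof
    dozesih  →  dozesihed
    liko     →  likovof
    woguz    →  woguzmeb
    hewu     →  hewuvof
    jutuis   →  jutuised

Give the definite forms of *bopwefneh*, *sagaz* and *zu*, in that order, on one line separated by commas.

The alternation tracks the final sound of the stem — -ed when the stem ends in a voiceless consonant (*dozesih*, *jutuis*); -meb when the stem ends in a voiced consonant (*oej*, *woguz*); -vof when the stem ends in a vowel (*olvea*, *hihe*, *liko*, *hewu*).
*bopwefneh*: final sound = /h/, a voiceless consonant → -ed → *bopwefnehed*.
The final sound of *sagaz* is /z/, which is a voiced consonant, so the suffix is -meb, giving *sagazmeb*.
*zu*: final sound = /u/, a vowel → -vof → *zuvof*.

bopwefnehed, sagazmeb, zuvof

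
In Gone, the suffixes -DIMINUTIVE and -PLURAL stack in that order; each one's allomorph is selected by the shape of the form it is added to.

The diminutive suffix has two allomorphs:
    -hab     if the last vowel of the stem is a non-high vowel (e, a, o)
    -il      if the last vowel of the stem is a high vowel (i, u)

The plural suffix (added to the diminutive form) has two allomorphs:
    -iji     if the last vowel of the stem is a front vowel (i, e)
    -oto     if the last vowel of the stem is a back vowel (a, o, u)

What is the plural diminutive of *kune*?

kunehaboto

The last vowel of *kune* is /e/, which is a non-high vowel, so the diminutive suffix is -hab, giving *kunehab*.
Since the last vowel of the diminutive form *kunehab* is /a/ (a back vowel), it takes -oto, giving *kunehaboto*.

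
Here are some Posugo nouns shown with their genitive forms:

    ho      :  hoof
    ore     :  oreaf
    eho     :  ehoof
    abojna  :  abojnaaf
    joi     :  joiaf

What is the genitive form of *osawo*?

Looking at the last vowel of each stem: -of when the last vowel of the stem is a rounded vowel (*ho*, *eho*); -af when the last vowel of the stem is an unrounded vowel (*ore*, *abojna*, *joi*).
Since the last vowel of *osawo* is /o/ (a rounded vowel), it takes -of, giving *osawoof*.

osawoof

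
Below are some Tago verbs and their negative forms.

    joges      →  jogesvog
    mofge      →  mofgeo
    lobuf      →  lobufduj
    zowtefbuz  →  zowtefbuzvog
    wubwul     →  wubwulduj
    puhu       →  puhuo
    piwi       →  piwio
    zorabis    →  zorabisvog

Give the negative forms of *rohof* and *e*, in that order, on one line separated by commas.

rohofduj, eo

The suffix is conditioned by the final sound: -vog when the stem ends in a sibilant (*joges*, *zowtefbuz*, *zorabis*); -duj when the stem ends in a non-sibilant consonant (*lobuf*, *wubwul*); -o when the stem ends in a vowel (*mofge*, *puhu*, *piwi*).
The final sound of *rohof* is /f/, which is a non-sibilant consonant, so the suffix is -duj, giving *rohofduj*.
Since the final sound of *e* is /e/ (a vowel), it takes -o, giving *eo*.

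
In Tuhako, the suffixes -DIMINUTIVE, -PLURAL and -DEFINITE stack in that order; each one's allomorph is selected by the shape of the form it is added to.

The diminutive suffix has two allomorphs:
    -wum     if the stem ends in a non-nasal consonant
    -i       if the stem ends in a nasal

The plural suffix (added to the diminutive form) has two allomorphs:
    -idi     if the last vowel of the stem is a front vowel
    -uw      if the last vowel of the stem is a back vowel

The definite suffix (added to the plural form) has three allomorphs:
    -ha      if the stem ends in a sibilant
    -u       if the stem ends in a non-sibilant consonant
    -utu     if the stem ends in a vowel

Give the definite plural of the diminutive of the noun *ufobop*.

ufobopwumuwu

*ufobop*: final consonant = /p/, non-nasal → -wum → *ufobopwum*.
Since the last vowel of the diminutive form *ufobopwum* is /u/ (a back vowel), it takes -uw, giving *ufobopwumuw*.
Since the final sound of the plural form *ufobopwumuw* is /w/ (a non-sibilant consonant), it takes -u, giving *ufobopwumuwu*.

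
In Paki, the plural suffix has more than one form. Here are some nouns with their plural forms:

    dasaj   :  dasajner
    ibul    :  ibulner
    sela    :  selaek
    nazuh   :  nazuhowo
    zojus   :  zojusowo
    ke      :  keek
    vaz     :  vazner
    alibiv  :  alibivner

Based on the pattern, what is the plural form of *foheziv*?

fohezivner

The pattern is voicing of the final sound: -owo when the stem ends in a voiceless consonant (*nazuh*, *zojus*); -ner when the stem ends in a voiced consonant (*dasaj*, *ibul*, *vaz*, *alibiv*); -ek when the stem ends in a vowel (*sela*, *ke*).
Since the final sound of *foheziv* is /v/ (a voiced consonant), it takes -ner, giving *fohezivner*.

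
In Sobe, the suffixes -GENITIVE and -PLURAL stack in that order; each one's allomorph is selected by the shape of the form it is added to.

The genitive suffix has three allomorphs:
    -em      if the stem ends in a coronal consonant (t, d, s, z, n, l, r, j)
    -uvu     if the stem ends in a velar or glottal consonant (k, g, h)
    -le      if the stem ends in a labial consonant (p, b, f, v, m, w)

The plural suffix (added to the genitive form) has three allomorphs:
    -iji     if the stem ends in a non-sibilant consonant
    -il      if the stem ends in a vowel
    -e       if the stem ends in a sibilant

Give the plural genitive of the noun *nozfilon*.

*nozfilon* — final consonant /n/ (coronal) → -em → *nozfilonem*.
The final sound of the genitive form *nozfilonem* is /m/, which is a non-sibilant consonant, so the plural suffix is -iji, giving *nozfilonemiji*.

nozfilonemiji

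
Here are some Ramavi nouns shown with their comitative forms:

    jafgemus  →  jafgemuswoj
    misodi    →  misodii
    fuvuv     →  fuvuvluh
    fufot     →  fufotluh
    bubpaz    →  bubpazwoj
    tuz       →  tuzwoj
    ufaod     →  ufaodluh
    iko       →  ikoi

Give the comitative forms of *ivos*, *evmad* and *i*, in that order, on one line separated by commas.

Looking at the final sound of each stem: -woj when the stem ends in a sibilant (*jafgemus*, *bubpaz*, *tuz*); -luh when the stem ends in a non-sibilant consonant (*fuvuv*, *fufot*, *ufaod*); -i when the stem ends in a vowel (*misodi*, *iko*).
Since the final sound of *ivos* is /s/ (a sibilant), it takes -woj, giving *ivoswoj*.
*evmad*: final sound = /d/, a non-sibilant consonant → -luh → *evmadluh*.
*i*: final sound = /i/, a vowel → -i → *ii*.

ivoswoj, evmadluh, ii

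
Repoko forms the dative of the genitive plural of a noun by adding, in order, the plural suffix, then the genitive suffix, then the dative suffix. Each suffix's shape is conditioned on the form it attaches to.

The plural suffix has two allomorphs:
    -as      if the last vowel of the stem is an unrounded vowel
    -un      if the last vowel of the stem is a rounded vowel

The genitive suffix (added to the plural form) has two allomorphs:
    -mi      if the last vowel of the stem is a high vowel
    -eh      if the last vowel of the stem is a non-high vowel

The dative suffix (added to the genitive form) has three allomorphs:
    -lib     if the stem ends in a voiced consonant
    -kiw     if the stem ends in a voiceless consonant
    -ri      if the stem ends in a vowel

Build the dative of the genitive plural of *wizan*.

wizanasehkiw

*wizan* — last vowel /a/ (an unrounded vowel) → -as → *wizanas*.
The plural form *wizanas*: last vowel = /a/, a non-high vowel → -eh → *wizanaseh*.
The final sound of the genitive form *wizanaseh* is /h/, which is a voiceless consonant, so the dative suffix is -kiw, giving *wizanasehkiw*.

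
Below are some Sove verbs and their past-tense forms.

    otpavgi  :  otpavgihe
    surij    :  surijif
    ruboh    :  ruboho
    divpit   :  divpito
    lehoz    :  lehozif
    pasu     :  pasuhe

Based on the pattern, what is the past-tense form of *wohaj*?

The suffix is conditioned by the final sound: -o when the stem ends in a voiceless consonant (*ruboh*, *divpit*); -if when the stem ends in a voiced consonant (*surij*, *lehoz*); -he when the stem ends in a vowel (*otpavgi*, *pasu*).
Since the final sound of *wohaj* is /j/ (a voiced consonant), it takes -if, giving *wohajif*.

wohajif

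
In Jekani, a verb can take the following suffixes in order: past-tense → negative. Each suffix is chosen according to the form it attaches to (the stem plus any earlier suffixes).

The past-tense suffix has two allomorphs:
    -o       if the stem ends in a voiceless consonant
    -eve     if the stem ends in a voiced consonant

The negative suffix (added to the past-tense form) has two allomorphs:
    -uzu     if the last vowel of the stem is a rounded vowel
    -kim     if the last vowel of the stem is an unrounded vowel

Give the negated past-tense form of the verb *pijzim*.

pijzimevekim

*pijzim*: final consonant = /m/, voiced → -eve → *pijzimeve*.
Since the last vowel of the past-tense form *pijzimeve* is /e/ (an unrounded vowel), it takes -kim, giving *pijzimevekim*.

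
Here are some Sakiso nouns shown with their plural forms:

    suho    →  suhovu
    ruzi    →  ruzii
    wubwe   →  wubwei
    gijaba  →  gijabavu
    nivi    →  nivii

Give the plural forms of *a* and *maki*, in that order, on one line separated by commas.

avu, makii

The alternation tracks the last vowel of the stem — -i when the last vowel of the stem is a front vowel (*ruzi*, *wubwe*, *nivi*); -vu when the last vowel of the stem is a back vowel (*suho*, *gijaba*).
*a*: last vowel = /a/, a back vowel → -vu → *avu*.
*maki*: last vowel = /i/, a front vowel → -i → *makii*.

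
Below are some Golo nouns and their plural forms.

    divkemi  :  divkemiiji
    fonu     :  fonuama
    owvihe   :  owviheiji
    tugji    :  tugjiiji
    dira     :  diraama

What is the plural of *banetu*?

The pattern is front/back vowel harmony: -iji when the last vowel of the stem is a front vowel (*divkemi*, *owvihe*, *tugji*); -ama when the last vowel of the stem is a back vowel (*fonu*, *dira*).
Since the last vowel of *banetu* is /u/ (a back vowel), it takes -ama, giving *banetuama*.

banetuama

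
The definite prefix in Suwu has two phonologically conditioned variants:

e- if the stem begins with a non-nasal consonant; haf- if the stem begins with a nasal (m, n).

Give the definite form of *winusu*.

ewinusu

*winusu*: first consonant = /w/, non-nasal → e- → *ewinusu*.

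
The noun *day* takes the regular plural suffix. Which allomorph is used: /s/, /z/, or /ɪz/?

/z/

The stem *day* ends in a voiced non-sibilant sound.
The plural suffix surfaces as /ɪz/ after sibilants, /s/ after other voiceless consonants, and /z/ after other voiced sounds.
So the plural -s on *day* is pronounced /z/.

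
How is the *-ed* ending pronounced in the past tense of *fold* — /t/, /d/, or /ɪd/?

/ɪd/

The stem *fold* ends in /t/ or /d/.
The -ed suffix is realized as /ɪd/ after /t, d/; as /t/ after other voiceless consonants; and as /d/ after other voiced sounds.
So -ed on *fold* is pronounced /ɪd/.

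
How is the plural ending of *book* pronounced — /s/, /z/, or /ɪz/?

The stem *book* ends in a voiceless non-sibilant consonant.
The plural suffix surfaces as /ɪz/ after sibilants, /s/ after other voiceless consonants, and /z/ after other voiced sounds.
So the plural -s on *book* is pronounced /s/.

/s/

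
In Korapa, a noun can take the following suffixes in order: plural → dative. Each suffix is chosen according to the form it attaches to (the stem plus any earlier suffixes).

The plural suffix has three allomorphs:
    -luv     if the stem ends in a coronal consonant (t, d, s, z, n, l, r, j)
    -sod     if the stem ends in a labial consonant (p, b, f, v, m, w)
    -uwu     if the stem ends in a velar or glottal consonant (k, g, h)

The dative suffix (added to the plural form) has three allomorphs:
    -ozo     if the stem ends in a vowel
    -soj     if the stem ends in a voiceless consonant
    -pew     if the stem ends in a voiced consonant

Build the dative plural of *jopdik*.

The final consonant of *jopdik* is /k/, which is velar/glottal, so the plural suffix is -uwu, giving *jopdikuwu*.
The plural form *jopdikuwu* — final sound /u/ (a vowel) → -ozo → *jopdikuwuozo*.

jopdikuwuozo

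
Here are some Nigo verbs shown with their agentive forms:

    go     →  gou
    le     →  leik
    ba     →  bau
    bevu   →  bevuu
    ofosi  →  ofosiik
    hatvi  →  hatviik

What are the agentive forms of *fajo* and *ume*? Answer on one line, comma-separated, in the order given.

The alternation tracks the last vowel of the stem — -ik when the last vowel of the stem is a front vowel (*le*, *ofosi*, *hatvi*); -u when the last vowel of the stem is a back vowel (*go*, *ba*, *bevu*).
The last vowel of *fajo* is /o/, which is a back vowel, so the suffix is -u, giving *fajou*.
Since the last vowel of *ume* is /e/ (a front vowel), it takes -ik, giving *umeik*.

fajou, umeik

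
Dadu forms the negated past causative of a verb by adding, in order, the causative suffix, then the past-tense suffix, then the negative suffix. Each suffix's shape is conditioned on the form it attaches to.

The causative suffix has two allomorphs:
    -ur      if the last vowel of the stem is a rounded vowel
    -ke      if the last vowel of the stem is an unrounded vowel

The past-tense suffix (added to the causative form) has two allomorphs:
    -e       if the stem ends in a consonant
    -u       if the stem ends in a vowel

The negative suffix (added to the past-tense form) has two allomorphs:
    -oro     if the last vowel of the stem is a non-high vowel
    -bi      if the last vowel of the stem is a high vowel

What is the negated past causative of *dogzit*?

dogzitkeubi

*dogzit* — last vowel /i/ (an unrounded vowel) → -ke → *dogzitke*.
The causative form *dogzitke*: final sound = /e/, a vowel → -u → *dogzitkeu*.
The past-tense form *dogzitkeu*: last vowel = /u/, a high vowel → -bi → *dogzitkeubi*.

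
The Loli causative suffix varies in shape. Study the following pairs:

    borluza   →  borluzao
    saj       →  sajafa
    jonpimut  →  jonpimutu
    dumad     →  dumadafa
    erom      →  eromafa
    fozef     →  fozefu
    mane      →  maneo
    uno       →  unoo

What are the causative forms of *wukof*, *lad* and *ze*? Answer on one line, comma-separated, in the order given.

The pattern is voicing of the final sound: -u when the stem ends in a voiceless consonant (*jonpimut*, *fozef*); -afa when the stem ends in a voiced consonant (*saj*, *dumad*, *erom*); -o when the stem ends in a vowel (*borluza*, *mane*, *uno*).
*wukof*: final sound = /f/, a voiceless consonant → -u → *wukofu*.
*lad*: final sound = /d/, a voiced consonant → -afa → *ladafa*.
*ze* — final sound /e/ (a vowel) → -o → *zeo*.

wukofu, ladafa, zeo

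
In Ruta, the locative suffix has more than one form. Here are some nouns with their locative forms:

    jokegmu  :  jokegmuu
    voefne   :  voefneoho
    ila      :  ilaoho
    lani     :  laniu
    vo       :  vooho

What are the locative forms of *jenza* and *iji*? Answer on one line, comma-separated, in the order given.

jenzaoho, ijiu

The alternation tracks the last vowel of the stem — -u when the last vowel of the stem is a high vowel (*jokegmu*, *lani*); -oho when the last vowel of the stem is a non-high vowel (*voefne*, *ila*, *vo*).
*jenza*: last vowel = /a/, a non-high vowel → -oho → *jenzaoho*.
*iji* — last vowel /i/ (a high vowel) → -u → *ijiu*.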